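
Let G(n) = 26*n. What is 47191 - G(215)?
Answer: 41601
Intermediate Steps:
47191 - G(215) = 47191 - 26*215 = 47191 - 1*5590 = 47191 - 5590 = 41601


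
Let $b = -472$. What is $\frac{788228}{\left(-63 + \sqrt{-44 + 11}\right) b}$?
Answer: $\frac{4138197}{157412} + \frac{197057 i \sqrt{33}}{472236} \approx 26.289 + 2.3971 i$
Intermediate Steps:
$\frac{788228}{\left(-63 + \sqrt{-44 + 11}\right) b} = \frac{788228}{\left(-63 + \sqrt{-44 + 11}\right) \left(-472\right)} = \frac{788228}{\left(-63 + \sqrt{-33}\right) \left(-472\right)} = \frac{788228}{\left(-63 + i \sqrt{33}\right) \left(-472\right)} = \frac{788228}{29736 - 472 i \sqrt{33}}$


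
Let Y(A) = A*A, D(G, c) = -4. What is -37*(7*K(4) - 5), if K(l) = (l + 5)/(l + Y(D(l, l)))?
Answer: 1369/20 ≈ 68.450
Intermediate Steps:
Y(A) = A**2
K(l) = (5 + l)/(16 + l) (K(l) = (l + 5)/(l + (-4)**2) = (5 + l)/(l + 16) = (5 + l)/(16 + l))
-37*(7*K(4) - 5) = -37*(7*((5 + 4)/(16 + 4)) - 5) = -37*(7*(9/20) - 5) = -37*(63/20 - 5) = -37*(-37/20) = 1369/20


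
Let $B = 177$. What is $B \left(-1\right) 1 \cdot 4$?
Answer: $-708$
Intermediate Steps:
$B \left(-1\right) 1 \cdot 4 = 177 \left(-1\right) 1 \cdot 4 = 177 \left(\left(-1\right) 4\right) = 177 \left(-4\right) = -708$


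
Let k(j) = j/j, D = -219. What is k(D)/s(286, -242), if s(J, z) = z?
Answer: -1/242 ≈ -0.0041322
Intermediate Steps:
k(j) = 1
k(D)/s(286, -242) = 1/(-242) = 1*(-1/242) = -1/242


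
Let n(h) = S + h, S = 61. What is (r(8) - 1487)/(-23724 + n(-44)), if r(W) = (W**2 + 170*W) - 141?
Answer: 204/23707 ≈ 0.0086050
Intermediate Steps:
r(W) = -141 + W**2 + 170*W
n(h) = 61 + h
(r(8) - 1487)/(-23724 + n(-44)) = ((-141 + 8**2 + 170*8) - 1487)/(-23724 + (61 - 44)) = ((-141 + 64 + 1360) - 1487)/(-23724 + 17) = (1283 - 1487)/(-23707) = -204*(-1/23707) = 204/23707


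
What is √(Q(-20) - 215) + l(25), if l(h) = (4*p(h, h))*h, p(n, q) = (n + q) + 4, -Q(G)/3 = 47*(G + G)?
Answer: 5400 + 5*√217 ≈ 5473.7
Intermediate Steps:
Q(G) = -282*G (Q(G) = -141*(G + G) = -141*2*G = -282*G)
p(n, q) = 4 + n + q
l(h) = h*(16 + 8*h) (l(h) = (4*(4 + h + h))*h = (4*(4 + 2*h))*h = (16 + 8*h)*h = h*(16 + 8*h))
√(Q(-20) - 215) + l(25) = √(-282*(-20) - 215) + 8*25*(2 + 25) = √(5640 - 215) + 8*25*27 = √5425 + 5400 = 5*√217 + 5400 = 5400 + 5*√217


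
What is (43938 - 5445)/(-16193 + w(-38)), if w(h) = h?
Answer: -38493/16231 ≈ -2.3716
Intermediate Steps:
(43938 - 5445)/(-16193 + w(-38)) = (43938 - 5445)/(-16193 - 38) = 38493/(-16231) = 38493*(-1/16231) = -38493/16231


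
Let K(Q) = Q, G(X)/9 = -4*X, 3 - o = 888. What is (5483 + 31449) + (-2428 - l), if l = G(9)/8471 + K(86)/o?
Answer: 258671810086/7496835 ≈ 34504.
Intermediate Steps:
o = -885 (o = 3 - 1*888 = 3 - 888 = -885)
G(X) = -36*X (G(X) = 9*(-4*X) = -36*X)
l = -1015246/7496835 (l = -36*9/8471 + 86/(-885) = -324*1/8471 + 86*(-1/885) = -324/8471 - 86/885 = -1015246/7496835 ≈ -0.13542)
(5483 + 31449) + (-2428 - l) = (5483 + 31449) + (-2428 - 1*(-1015246/7496835)) = 36932 + (-2428 + 1015246/7496835) = 36932 - 18201300134/7496835 = 258671810086/7496835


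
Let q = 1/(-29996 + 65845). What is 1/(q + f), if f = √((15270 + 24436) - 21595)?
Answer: -35849/23275366156910 + 1285150801*√18111/23275366156910 ≈ 0.0074307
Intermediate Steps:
f = √18111 (f = √(39706 - 21595) = √18111 ≈ 134.58)
q = 1/35849 ≈ 2.7895e-5
1/(q + f) = 1/(1/35849 + √18111)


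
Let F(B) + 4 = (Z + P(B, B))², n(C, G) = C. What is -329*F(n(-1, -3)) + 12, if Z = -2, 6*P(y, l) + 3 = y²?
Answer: -4169/9 ≈ -463.22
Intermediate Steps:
P(y, l) = -½ + y²/6
F(B) = -4 + (-5/2 + B²/6)² (F(B) = -4 + (-2 + (-½ + B²/6))² = -4 + (-5/2 + B²/6)²)
-329*F(n(-1, -3)) + 12 = -329*(-4 + (-15 + (-1)²)²/36) + 12 = -329*(-4 + (-15 + 1)²/36) + 12 = -329*(-4 + (1/36)*(-14)²) + 12 = -329*(-4 + (1/36)*196) + 12 = -329*(-4 + 49/9) + 12 = -329*13/9 + 12 = -4277/9 + 12 = -4169/9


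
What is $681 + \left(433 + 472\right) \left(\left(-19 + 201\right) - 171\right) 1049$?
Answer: $10443476$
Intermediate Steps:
$681 + \left(433 + 472\right) \left(\left(-19 + 201\right) - 171\right) 1049 = 681 + 905 \left(182 - 171\right) 1049 = 681 + 905 \cdot 11 \cdot 1049 = 681 + 9955 \cdot 1049 = 681 + 10442795 = 10443476$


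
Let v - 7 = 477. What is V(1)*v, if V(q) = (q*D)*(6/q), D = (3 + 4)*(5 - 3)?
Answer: 40656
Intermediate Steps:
D = 14 (D = 7*2 = 14)
v = 484 (v = 7 + 477 = 484)
V(q) = 84 (V(q) = (q*14)*(6/q) = (14*q)*(6/q) = 84)
V(1)*v = 84*484 = 40656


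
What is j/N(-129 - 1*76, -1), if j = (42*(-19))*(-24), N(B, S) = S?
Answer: -19152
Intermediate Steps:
j = 19152 (j = -798*(-24) = 19152)
j/N(-129 - 1*76, -1) = 19152/(-1) = 19152*(-1) = -19152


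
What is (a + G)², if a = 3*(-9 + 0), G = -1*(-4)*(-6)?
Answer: 2601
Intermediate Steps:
G = -24 (G = 4*(-6) = -24)
a = -27 (a = 3*(-9) = -27)
(a + G)² = (-27 - 24)² = (-51)² = 2601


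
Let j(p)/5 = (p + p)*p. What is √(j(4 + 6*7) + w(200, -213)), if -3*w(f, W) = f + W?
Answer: √190479/3 ≈ 145.48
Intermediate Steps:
w(f, W) = -W/3 - f/3 (w(f, W) = -(f + W)/3 = -(W + f)/3 = -W/3 - f/3)
j(p) = 10*p² (j(p) = 5*((p + p)*p) = 5*((2*p)*p) = 5*(2*p²) = 10*p²)
√(j(4 + 6*7) + w(200, -213)) = √(10*(4 + 6*7)² + (-⅓*(-213) - ⅓*200)) = √(10*(4 + 42)² + (71 - 200/3)) = √(10*46² + 13/3) = √(10*2116 + 13/3) = √(21160 + 13/3) = √(63493/3) = √190479/3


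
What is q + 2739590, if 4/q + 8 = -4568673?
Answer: 12516312780786/4568681 ≈ 2.7396e+6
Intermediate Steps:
q = -4/4568681 (q = 4/(-8 - 4568673) = 4/(-4568681) = 4*(-1/4568681) = -4/4568681 ≈ -8.7553e-7)
q + 2739590 = -4/4568681 + 2739590 = 12516312780786/4568681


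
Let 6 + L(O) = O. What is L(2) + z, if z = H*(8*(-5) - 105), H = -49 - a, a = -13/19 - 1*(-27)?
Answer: 207419/19 ≈ 10917.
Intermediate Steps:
a = 500/19 (a = -13*1/19 + 27 = -13/19 + 27 = 500/19 ≈ 26.316)
L(O) = -6 + O
H = -1431/19 (H = -49 - 1*500/19 = -49 - 500/19 = -1431/19 ≈ -75.316)
z = 207495/19 (z = -1431*(8*(-5) - 105)/19 = -1431*(-40 - 105)/19 = -1431/19*(-145) = 207495/19 ≈ 10921.)
L(2) + z = (-6 + 2) + 207495/19 = -4 + 207495/19 = 207419/19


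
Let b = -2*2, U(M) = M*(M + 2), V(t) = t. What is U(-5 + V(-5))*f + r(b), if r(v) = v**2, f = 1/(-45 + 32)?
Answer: 128/13 ≈ 9.8462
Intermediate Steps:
U(M) = M*(2 + M)
f = -1/13 (f = 1/(-13) = -1/13 ≈ -0.076923)
b = -4
U(-5 + V(-5))*f + r(b) = ((-5 - 5)*(2 + (-5 - 5)))*(-1/13) + (-4)**2 = -10*(2 - 10)*(-1/13) + 16 = -10*(-8)*(-1/13) + 16 = 80*(-1/13) + 16 = -80/13 + 16 = 128/13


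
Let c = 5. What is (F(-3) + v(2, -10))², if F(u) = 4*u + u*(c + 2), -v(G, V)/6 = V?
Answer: 729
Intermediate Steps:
v(G, V) = -6*V
F(u) = 11*u (F(u) = 4*u + u*(5 + 2) = 4*u + u*7 = 4*u + 7*u = 11*u)
(F(-3) + v(2, -10))² = (11*(-3) - 6*(-10))² = (-33 + 60)² = 27² = 729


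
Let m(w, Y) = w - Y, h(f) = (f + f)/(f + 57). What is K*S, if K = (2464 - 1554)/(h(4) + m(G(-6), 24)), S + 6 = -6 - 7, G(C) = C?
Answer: 527345/911 ≈ 578.86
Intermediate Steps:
S = -19 (S = -6 + (-6 - 7) = -6 - 13 = -19)
h(f) = 2*f/(57 + f) (h(f) = (2*f)/(57 + f) = 2*f/(57 + f))
K = -27755/911 (K = (2464 - 1554)/(2*4/(57 + 4) + (-6 - 1*24)) = 910/(2*4/61 + (-6 - 24)) = 910/(2*4*(1/61) - 30) = 910/(8/61 - 30) = 910/(-1822/61) = 910*(-61/1822) = -27755/911 ≈ -30.467)
K*S = -27755/911*(-19) = 527345/911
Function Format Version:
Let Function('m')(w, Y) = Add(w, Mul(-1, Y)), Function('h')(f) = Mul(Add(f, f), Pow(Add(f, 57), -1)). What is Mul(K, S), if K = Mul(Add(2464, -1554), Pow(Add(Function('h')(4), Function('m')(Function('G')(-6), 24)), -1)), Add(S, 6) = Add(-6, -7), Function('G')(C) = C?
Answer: Rational(527345, 911) ≈ 578.86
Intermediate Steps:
S = -19 (S = Add(-6, Add(-6, -7)) = Add(-6, -13) = -19)
Function('h')(f) = Mul(2, f, Pow(Add(57, f), -1)) (Function('h')(f) = Mul(Mul(2, f), Pow(Add(57, f), -1)) = Mul(2, f, Pow(Add(57, f), -1)))
K = Rational(-27755, 911) (K = Mul(Add(2464, -1554), Pow(Add(Mul(2, 4, Pow(Add(57, 4), -1)), Add(-6, Mul(-1, 24))), -1)) = Mul(910, Pow(Add(Mul(2, 4, Pow(61, -1)), Add(-6, -24)), -1)) = Mul(910, Pow(Add(Mul(2, 4, Rational(1, 61)), -30), -1)) = Mul(910, Pow(Add(Rational(8, 61), -30), -1)) = Mul(910, Pow(Rational(-1822, 61), -1)) = Mul(910, Rational(-61, 1822)) = Rational(-27755, 911) ≈ -30.467)
Mul(K, S) = Mul(Rational(-27755, 911), -19) = Rational(527345, 911)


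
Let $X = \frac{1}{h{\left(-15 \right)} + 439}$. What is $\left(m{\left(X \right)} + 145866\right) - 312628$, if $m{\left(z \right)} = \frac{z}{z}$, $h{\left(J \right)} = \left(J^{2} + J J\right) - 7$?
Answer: $-166761$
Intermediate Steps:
$h{\left(J \right)} = -7 + 2 J^{2}$ ($h{\left(J \right)} = \left(J^{2} + J^{2}\right) - 7 = 2 J^{2} - 7 = -7 + 2 J^{2}$)
$X = \frac{1}{882}$ ($X = \frac{1}{\left(-7 + 2 \left(-15\right)^{2}\right) + 439} = \frac{1}{\left(-7 + 2 \cdot 225\right) + 439} = \frac{1}{\left(-7 + 450\right) + 439} = \frac{1}{443 + 439} = \frac{1}{882} \approx 0.0011338$)
$m{\left(z \right)} = 1$
$\left(m{\left(X \right)} + 145866\right) - 312628 = \left(1 + 145866\right) - 312628 = 145867 - 312628 = -166761$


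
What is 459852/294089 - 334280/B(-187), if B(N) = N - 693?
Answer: 2467818517/6469958 ≈ 381.43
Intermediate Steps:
B(N) = -693 + N
459852/294089 - 334280/B(-187) = 459852/294089 - 334280/(-693 - 187) = 459852*(1/294089) - 334280/(-880) = 459852/294089 - 334280*(-1/880) = 459852/294089 + 8357/22 = 2467818517/6469958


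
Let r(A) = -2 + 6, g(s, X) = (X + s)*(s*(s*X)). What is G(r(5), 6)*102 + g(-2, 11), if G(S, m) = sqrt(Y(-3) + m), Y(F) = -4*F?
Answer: 396 + 306*sqrt(2) ≈ 828.75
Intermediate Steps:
g(s, X) = X*s**2*(X + s) (g(s, X) = (X + s)*(s*(X*s)) = (X + s)*(X*s**2) = X*s**2*(X + s))
r(A) = 4
G(S, m) = sqrt(12 + m) (G(S, m) = sqrt(-4*(-3) + m) = sqrt(12 + m))
G(r(5), 6)*102 + g(-2, 11) = sqrt(12 + 6)*102 + 11*(-2)**2*(11 - 2) = sqrt(18)*102 + 11*4*9 = (3*sqrt(2))*102 + 396 = 306*sqrt(2) + 396 = 396 + 306*sqrt(2)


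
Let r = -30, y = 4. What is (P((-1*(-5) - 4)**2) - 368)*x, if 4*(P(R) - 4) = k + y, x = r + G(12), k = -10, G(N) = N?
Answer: 6579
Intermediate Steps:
x = -18 (x = -30 + 12 = -18)
P(R) = 5/2 (P(R) = 4 + (-10 + 4)/4 = 4 + (1/4)*(-6) = 4 - 3/2 = 5/2)
(P((-1*(-5) - 4)**2) - 368)*x = (5/2 - 368)*(-18) = -731/2*(-18) = 6579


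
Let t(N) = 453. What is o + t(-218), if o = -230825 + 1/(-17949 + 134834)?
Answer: -26927031219/116885 ≈ -2.3037e+5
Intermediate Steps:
o = -26979980124/116885 (o = -230825 + 1/116885 = -26979980124/116885 ≈ -2.3083e+5)
o + t(-218) = -26979980124/116885 + 453 = -26927031219/116885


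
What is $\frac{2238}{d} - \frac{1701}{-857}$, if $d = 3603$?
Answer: $\frac{2682223}{1029257} \approx 2.606$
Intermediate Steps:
$\frac{2238}{d} - \frac{1701}{-857} = \frac{2238}{3603} - \frac{1701}{-857} = 2238 \cdot \frac{1}{3603} - - \frac{1701}{857} = \frac{746}{1201} + \frac{1701}{857} = \frac{2682223}{1029257}$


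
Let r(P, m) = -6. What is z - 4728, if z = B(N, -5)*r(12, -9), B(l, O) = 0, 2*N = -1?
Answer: -4728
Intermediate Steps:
N = -½ (N = (½)*(-1) = -½ ≈ -0.50000)
z = 0 (z = 0*(-6) = 0)
z - 4728 = 0 - 4728 = -4728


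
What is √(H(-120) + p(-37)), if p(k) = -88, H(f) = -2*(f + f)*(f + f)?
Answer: 2*I*√28822 ≈ 339.54*I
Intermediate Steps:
H(f) = -8*f² (H(f) = -2*2*f*2*f = -8*f²)
√(H(-120) + p(-37)) = √(-8*(-120)² - 88) = √(-8*14400 - 88) = √(-115200 - 88) = √(-115288) = 2*I*√28822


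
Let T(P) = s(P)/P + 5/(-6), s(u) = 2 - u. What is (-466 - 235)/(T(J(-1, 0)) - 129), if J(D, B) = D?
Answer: 4206/797 ≈ 5.2773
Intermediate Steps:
T(P) = -⅚ + (2 - P)/P (T(P) = (2 - P)/P + 5/(-6) = (2 - P)/P + 5*(-⅙) = (2 - P)/P - ⅚ = -⅚ + (2 - P)/P)
(-466 - 235)/(T(J(-1, 0)) - 129) = (-466 - 235)/((-11/6 + 2/(-1)) - 129) = -701/((-11/6 + 2*(-1)) - 129) = -701/((-11/6 - 2) - 129) = -701/(-23/6 - 129) = -701/(-797/6) = -701*(-6/797) = 4206/797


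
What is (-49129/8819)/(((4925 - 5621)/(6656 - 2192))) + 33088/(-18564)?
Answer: 40293857882/1186940391 ≈ 33.948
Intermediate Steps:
(-49129/8819)/(((4925 - 5621)/(6656 - 2192))) + 33088/(-18564) = (-49129*1/8819)/((-696/4464)) + 33088*(-1/18564) = -49129/(8819*((-696*1/4464))) - 8272/4641 = -49129/(8819*(-29/186)) - 8272/4641 = -49129/8819*(-186/29) - 8272/4641 = 9137994/255751 - 8272/4641 = 40293857882/1186940391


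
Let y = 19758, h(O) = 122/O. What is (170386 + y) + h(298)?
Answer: 28331517/149 ≈ 1.9014e+5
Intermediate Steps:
(170386 + y) + h(298) = (170386 + 19758) + 122/298 = 190144 + 122*(1/298) = 190144 + 61/149 = 28331517/149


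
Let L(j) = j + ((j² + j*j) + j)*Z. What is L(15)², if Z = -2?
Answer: 837225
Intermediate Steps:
L(j) = -j - 4*j² (L(j) = j + ((j² + j*j) + j)*(-2) = j + ((j² + j²) + j)*(-2) = j + (2*j² + j)*(-2) = j + (j + 2*j²)*(-2) = j + (-4*j² - 2*j) = -j - 4*j²)
L(15)² = (-1*15*(1 + 4*15))² = (-1*15*(1 + 60))² = (-1*15*61)² = (-915)² = 837225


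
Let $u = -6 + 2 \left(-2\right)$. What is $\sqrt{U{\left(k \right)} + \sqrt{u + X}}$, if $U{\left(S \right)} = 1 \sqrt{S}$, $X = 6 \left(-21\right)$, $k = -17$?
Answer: $\sqrt{i} \sqrt{\sqrt{17} + 2 \sqrt{34}} \approx 2.8094 + 2.8094 i$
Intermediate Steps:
$u = -10$ ($u = -6 - 4 = -10$)
$X = -126$
$U{\left(S \right)} = \sqrt{S}$
$\sqrt{U{\left(k \right)} + \sqrt{u + X}} = \sqrt{\sqrt{-17} + \sqrt{-10 - 126}} = \sqrt{i \sqrt{17} + \sqrt{-136}} = \sqrt{i \sqrt{17} + 2 i \sqrt{34}}$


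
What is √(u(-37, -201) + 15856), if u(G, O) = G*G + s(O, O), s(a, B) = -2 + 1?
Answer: 2*√4306 ≈ 131.24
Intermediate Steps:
s(a, B) = -1
u(G, O) = -1 + G² (u(G, O) = G*G - 1 = G² - 1 = -1 + G²)
√(u(-37, -201) + 15856) = √((-1 + (-37)²) + 15856) = √((-1 + 1369) + 15856) = √(1368 + 15856) = √17224 = 2*√4306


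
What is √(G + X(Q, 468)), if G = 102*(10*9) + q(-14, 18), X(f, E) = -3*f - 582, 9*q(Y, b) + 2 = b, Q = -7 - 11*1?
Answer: 2*√19471/3 ≈ 93.026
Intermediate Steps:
Q = -18 (Q = -7 - 11 = -18)
q(Y, b) = -2/9 + b/9
X(f, E) = -582 - 3*f
G = 82636/9 (G = 102*(10*9) + (-2/9 + (⅑)*18) = 102*90 + (-2/9 + 2) = 9180 + 16/9 = 82636/9 ≈ 9181.8)
√(G + X(Q, 468)) = √(82636/9 + (-582 - 3*(-18))) = √(82636/9 + (-582 + 54)) = √(82636/9 - 528) = √(77884/9) = 2*√19471/3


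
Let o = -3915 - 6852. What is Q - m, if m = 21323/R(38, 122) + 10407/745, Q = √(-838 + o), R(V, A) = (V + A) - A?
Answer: -16281101/28310 + I*√11605 ≈ -575.1 + 107.73*I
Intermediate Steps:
o = -10767
R(V, A) = V (R(V, A) = (A + V) - A = V)
Q = I*√11605 (Q = √(-838 - 10767) = √(-11605) = I*√11605 ≈ 107.73*I)
m = 16281101/28310 (m = 21323/38 + 10407/745 = 16281101/28310 ≈ 575.10)
Q - m = I*√11605 - 1*16281101/28310 = I*√11605 - 16281101/28310 = -16281101/28310 + I*√11605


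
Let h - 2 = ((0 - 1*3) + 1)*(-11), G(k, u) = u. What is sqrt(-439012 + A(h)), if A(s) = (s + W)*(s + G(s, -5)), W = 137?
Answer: 7*I*sqrt(8897) ≈ 660.27*I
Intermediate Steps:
h = 24 (h = 2 + ((0 - 1*3) + 1)*(-11) = 2 + ((0 - 3) + 1)*(-11) = 2 + (-3 + 1)*(-11) = 2 - 2*(-11) = 2 + 22 = 24)
A(s) = (-5 + s)*(137 + s) (A(s) = (s + 137)*(s - 5) = (137 + s)*(-5 + s) = (-5 + s)*(137 + s))
sqrt(-439012 + A(h)) = sqrt(-439012 + (-685 + 24**2 + 132*24)) = sqrt(-439012 + (-685 + 576 + 3168)) = sqrt(-439012 + 3059) = sqrt(-435953) = 7*I*sqrt(8897)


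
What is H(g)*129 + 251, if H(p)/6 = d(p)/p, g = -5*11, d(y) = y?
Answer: 1025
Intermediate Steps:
g = -55
H(p) = 6 (H(p) = 6*(p/p) = 6*1 = 6)
H(g)*129 + 251 = 6*129 + 251 = 774 + 251 = 1025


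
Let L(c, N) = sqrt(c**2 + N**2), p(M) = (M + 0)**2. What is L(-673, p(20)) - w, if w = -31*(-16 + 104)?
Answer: 2728 + sqrt(612929) ≈ 3510.9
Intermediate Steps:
w = -2728 (w = -31*88 = -2728)
p(M) = M**2
L(c, N) = sqrt(N**2 + c**2)
L(-673, p(20)) - w = sqrt((20**2)**2 + (-673)**2) - 1*(-2728) = sqrt(400**2 + 452929) + 2728 = sqrt(160000 + 452929) + 2728 = sqrt(612929) + 2728 = 2728 + sqrt(612929)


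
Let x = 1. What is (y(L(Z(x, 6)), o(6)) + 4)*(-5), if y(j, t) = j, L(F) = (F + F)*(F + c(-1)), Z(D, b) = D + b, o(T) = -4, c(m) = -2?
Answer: -370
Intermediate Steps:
L(F) = 2*F*(-2 + F) (L(F) = (F + F)*(F - 2) = (2*F)*(-2 + F) = 2*F*(-2 + F))
(y(L(Z(x, 6)), o(6)) + 4)*(-5) = (2*(1 + 6)*(-2 + (1 + 6)) + 4)*(-5) = (2*7*(-2 + 7) + 4)*(-5) = (2*7*5 + 4)*(-5) = (70 + 4)*(-5) = 74*(-5) = -370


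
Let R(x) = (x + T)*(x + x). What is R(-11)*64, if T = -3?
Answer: 19712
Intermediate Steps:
R(x) = 2*x*(-3 + x) (R(x) = (x - 3)*(x + x) = (-3 + x)*(2*x) = 2*x*(-3 + x))
R(-11)*64 = (2*(-11)*(-3 - 11))*64 = (2*(-11)*(-14))*64 = 308*64 = 19712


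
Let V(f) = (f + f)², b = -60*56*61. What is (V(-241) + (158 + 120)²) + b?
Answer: 104648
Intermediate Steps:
b = -204960 (b = -3360*61 = -204960)
V(f) = 4*f² (V(f) = (2*f)² = 4*f²)
(V(-241) + (158 + 120)²) + b = (4*(-241)² + (158 + 120)²) - 204960 = (4*58081 + 278²) - 204960 = (232324 + 77284) - 204960 = 309608 - 204960 = 104648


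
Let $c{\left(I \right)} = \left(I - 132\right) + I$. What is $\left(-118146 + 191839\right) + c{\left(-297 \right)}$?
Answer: $72967$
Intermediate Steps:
$c{\left(I \right)} = -132 + 2 I$ ($c{\left(I \right)} = \left(-132 + I\right) + I = -132 + 2 I$)
$\left(-118146 + 191839\right) + c{\left(-297 \right)} = \left(-118146 + 191839\right) + \left(-132 + 2 \left(-297\right)\right) = 73693 - 726 = 72967$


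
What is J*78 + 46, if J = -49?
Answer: -3776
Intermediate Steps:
J*78 + 46 = -49*78 + 46 = -3822 + 46 = -3776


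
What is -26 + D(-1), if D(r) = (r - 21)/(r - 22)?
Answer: -576/23 ≈ -25.043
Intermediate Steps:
D(r) = (-21 + r)/(-22 + r)
-26 + D(-1) = -26 + (-21 - 1)/(-22 - 1) = -26 - 22/(-23) = -26 - 1/23*(-22) = -26 + 22/23 = -576/23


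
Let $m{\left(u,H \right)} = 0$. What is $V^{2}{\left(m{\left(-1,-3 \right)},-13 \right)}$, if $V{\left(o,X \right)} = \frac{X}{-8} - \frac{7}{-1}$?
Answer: $\frac{4761}{64} \approx 74.391$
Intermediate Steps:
$V{\left(o,X \right)} = 7 - \frac{X}{8}$ ($V{\left(o,X \right)} = X \left(- \frac{1}{8}\right) - -7 = - \frac{X}{8} + 7 = 7 - \frac{X}{8}$)
$V^{2}{\left(m{\left(-1,-3 \right)},-13 \right)} = \left(7 - - \frac{13}{8}\right)^{2} = \left(7 + \frac{13}{8}\right)^{2} = \left(\frac{69}{8}\right)^{2} = \frac{4761}{64}$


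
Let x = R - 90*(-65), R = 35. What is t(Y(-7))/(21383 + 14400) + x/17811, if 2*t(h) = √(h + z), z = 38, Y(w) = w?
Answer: 5885/17811 + √31/71566 ≈ 0.33049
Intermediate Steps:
t(h) = √(38 + h)/2 (t(h) = √(h + 38)/2 = √(38 + h)/2)
x = 5885 (x = 35 - 90*(-65) = 35 + 5850 = 5885)
t(Y(-7))/(21383 + 14400) + x/17811 = (√(38 - 7)/2)/(21383 + 14400) + 5885/17811 = (√31/2)/35783 + 5885*(1/17811) = (√31/2)*(1/35783) + 5885/17811 = √31/71566 + 5885/17811 = 5885/17811 + √31/71566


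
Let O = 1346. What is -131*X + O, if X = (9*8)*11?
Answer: -102406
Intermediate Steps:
X = 792 (X = 72*11 = 792)
-131*X + O = -131*792 + 1346 = -103752 + 1346 = -102406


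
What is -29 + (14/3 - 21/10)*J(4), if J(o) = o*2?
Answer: -127/15 ≈ -8.4667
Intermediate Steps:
J(o) = 2*o
-29 + (14/3 - 21/10)*J(4) = -29 + (14/3 - 21/10)*(2*4) = -29 + (14*(1/3) - 21*1/10)*8 = -29 + (14/3 - 21/10)*8 = -29 + (77/30)*8 = -29 + 308/15 = -127/15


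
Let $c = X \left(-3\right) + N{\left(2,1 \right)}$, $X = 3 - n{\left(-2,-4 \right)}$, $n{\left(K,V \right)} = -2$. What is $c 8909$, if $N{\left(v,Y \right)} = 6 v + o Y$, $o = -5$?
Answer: $-71272$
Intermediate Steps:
$N{\left(v,Y \right)} = - 5 Y + 6 v$ ($N{\left(v,Y \right)} = 6 v - 5 Y = - 5 Y + 6 v$)
$X = 5$ ($X = 3 - -2 = 3 + 2 = 5$)
$c = -8$ ($c = 5 \left(-3\right) + \left(\left(-5\right) 1 + 6 \cdot 2\right) = -15 + \left(-5 + 12\right) = -15 + 7 = -8$)
$c 8909 = \left(-8\right) 8909 = -71272$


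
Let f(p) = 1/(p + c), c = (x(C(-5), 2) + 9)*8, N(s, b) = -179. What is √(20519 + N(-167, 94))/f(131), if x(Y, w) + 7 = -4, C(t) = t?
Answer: 690*√565 ≈ 16401.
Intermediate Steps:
x(Y, w) = -11 (x(Y, w) = -7 - 4 = -11)
c = -16 (c = (-11 + 9)*8 = -2*8 = -16)
f(p) = 1/(-16 + p) (f(p) = 1/(p - 16) = 1/(-16 + p))
√(20519 + N(-167, 94))/f(131) = √(20519 - 179)/(1/(-16 + 131)) = √20340/(1/115) = (6*√565)/(1/115) = (6*√565)*115 = 690*√565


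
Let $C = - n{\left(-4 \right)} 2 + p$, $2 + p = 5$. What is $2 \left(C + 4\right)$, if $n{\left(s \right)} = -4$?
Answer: $30$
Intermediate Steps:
$p = 3$ ($p = -2 + 5 = 3$)
$C = 11$ ($C = \left(-1\right) \left(-4\right) 2 + 3 = 4 \cdot 2 + 3 = 8 + 3 = 11$)
$2 \left(C + 4\right) = 2 \left(11 + 4\right) = 2 \cdot 15 = 30$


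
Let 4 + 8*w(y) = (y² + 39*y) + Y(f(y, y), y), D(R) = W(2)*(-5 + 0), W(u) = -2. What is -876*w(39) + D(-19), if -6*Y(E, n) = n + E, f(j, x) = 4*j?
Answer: -1316369/4 ≈ -3.2909e+5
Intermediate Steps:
D(R) = 10 (D(R) = -2*(-5 + 0) = -2*(-5) = 10)
Y(E, n) = -E/6 - n/6 (Y(E, n) = -(n + E)/6 = -(E + n)/6 = -E/6 - n/6)
w(y) = -½ + y²/8 + 229*y/48 (w(y) = -½ + ((y² + 39*y) + (-2*y/3 - y/6))/8 = -½ + ((y² + 39*y) - 5*y/6)/8 = -½ + (y² + 229*y/6)/8 = -½ + (y²/8 + 229*y/48) = -½ + y²/8 + 229*y/48)
-876*w(39) + D(-19) = -876*(-½ + (⅛)*39² + (229/48)*39) + 10 = -876*(-½ + (⅛)*1521 + 2977/16) + 10 = -876*(-½ + 1521/8 + 2977/16) + 10 = -876*6011/16 + 10 = -1316409/4 + 10 = -1316369/4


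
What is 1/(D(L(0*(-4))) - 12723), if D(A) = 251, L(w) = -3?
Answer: -1/12472 ≈ -8.0180e-5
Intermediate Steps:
1/(D(L(0*(-4))) - 12723) = 1/(251 - 12723) = 1/(-12472) = -1/12472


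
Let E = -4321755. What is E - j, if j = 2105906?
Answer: -6427661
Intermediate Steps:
E - j = -4321755 - 1*2105906 = -4321755 - 2105906 = -6427661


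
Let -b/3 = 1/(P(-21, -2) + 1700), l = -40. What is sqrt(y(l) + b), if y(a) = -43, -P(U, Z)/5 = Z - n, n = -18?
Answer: I*sqrt(348315)/90 ≈ 6.5576*I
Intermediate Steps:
P(U, Z) = -90 - 5*Z (P(U, Z) = -5*(Z - 1*(-18)) = -5*(Z + 18) = -5*(18 + Z) = -90 - 5*Z)
b = -1/540 (b = -3/((-90 - 5*(-2)) + 1700) = -3/((-90 + 10) + 1700) = -3/(-80 + 1700) = -3/1620 = -3*1/1620 = -1/540 ≈ -0.0018519)
sqrt(y(l) + b) = sqrt(-43 - 1/540) = sqrt(-23221/540) = I*sqrt(348315)/90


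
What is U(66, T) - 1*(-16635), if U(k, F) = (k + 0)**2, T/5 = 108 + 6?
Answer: 20991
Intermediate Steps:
T = 570 (T = 5*(108 + 6) = 5*114 = 570)
U(k, F) = k**2
U(66, T) - 1*(-16635) = 66**2 - 1*(-16635) = 4356 + 16635 = 20991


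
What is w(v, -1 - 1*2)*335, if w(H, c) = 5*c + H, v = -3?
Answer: -6030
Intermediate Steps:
w(H, c) = H + 5*c
w(v, -1 - 1*2)*335 = (-3 + 5*(-1 - 1*2))*335 = (-3 + 5*(-1 - 2))*335 = (-3 + 5*(-3))*335 = (-3 - 15)*335 = -18*335 = -6030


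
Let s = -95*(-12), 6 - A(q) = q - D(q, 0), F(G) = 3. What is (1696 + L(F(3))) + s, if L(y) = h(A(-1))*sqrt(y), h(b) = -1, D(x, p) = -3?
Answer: 2836 - sqrt(3) ≈ 2834.3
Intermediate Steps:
A(q) = 3 - q (A(q) = 6 - (q - 1*(-3)) = 6 - (q + 3) = 6 - (3 + q) = 6 + (-3 - q) = 3 - q)
L(y) = -sqrt(y)
s = 1140
(1696 + L(F(3))) + s = (1696 - sqrt(3)) + 1140 = 2836 - sqrt(3)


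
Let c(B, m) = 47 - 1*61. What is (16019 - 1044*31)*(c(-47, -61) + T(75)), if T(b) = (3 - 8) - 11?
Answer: 490350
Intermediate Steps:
c(B, m) = -14 (c(B, m) = 47 - 61 = -14)
T(b) = -16 (T(b) = -5 - 11 = -16)
(16019 - 1044*31)*(c(-47, -61) + T(75)) = (16019 - 1044*31)*(-14 - 16) = (16019 - 32364)*(-30) = -16345*(-30) = 490350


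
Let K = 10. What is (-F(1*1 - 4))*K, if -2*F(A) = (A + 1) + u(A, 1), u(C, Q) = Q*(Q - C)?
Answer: 10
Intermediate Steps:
F(A) = -1 (F(A) = -((A + 1) + 1*(1 - A))/2 = -((1 + A) + (1 - A))/2 = -1/2*2 = -1)
(-F(1*1 - 4))*K = -1*(-1)*10 = 1*10 = 10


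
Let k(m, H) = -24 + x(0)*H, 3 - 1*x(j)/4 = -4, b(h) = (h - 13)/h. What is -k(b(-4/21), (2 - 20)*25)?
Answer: 12624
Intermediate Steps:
b(h) = (-13 + h)/h
x(j) = 28 (x(j) = 12 - 4*(-4) = 12 + 16 = 28)
k(m, H) = -24 + 28*H
-k(b(-4/21), (2 - 20)*25) = -(-24 + 28*((2 - 20)*25)) = -(-24 + 28*(-18*25)) = -(-24 + 28*(-450)) = -(-24 - 12600) = -1*(-12624) = 12624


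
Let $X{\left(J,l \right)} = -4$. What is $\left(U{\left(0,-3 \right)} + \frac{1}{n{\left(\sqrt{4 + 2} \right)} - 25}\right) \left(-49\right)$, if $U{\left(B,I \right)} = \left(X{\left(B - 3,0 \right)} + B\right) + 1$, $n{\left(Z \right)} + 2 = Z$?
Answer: $\frac{35868}{241} + \frac{49 \sqrt{6}}{723} \approx 149.0$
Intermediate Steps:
$n{\left(Z \right)} = -2 + Z$
$U{\left(B,I \right)} = -3 + B$ ($U{\left(B,I \right)} = \left(-4 + B\right) + 1 = -3 + B$)
$\left(U{\left(0,-3 \right)} + \frac{1}{n{\left(\sqrt{4 + 2} \right)} - 25}\right) \left(-49\right) = \left(\left(-3 + 0\right) + \frac{1}{\left(-2 + \sqrt{4 + 2}\right) - 25}\right) \left(-49\right) = \left(-3 + \frac{1}{\left(-2 + \sqrt{6}\right) - 25}\right) \left(-49\right) = \left(-3 + \frac{1}{-27 + \sqrt{6}}\right) \left(-49\right) = 147 - \frac{49}{-27 + \sqrt{6}}$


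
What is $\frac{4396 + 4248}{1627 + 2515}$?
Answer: $\frac{4322}{2071} \approx 2.0869$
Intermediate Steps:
$\frac{4396 + 4248}{1627 + 2515} = \frac{8644}{4142} = 8644 \cdot \frac{1}{4142} = \frac{4322}{2071}$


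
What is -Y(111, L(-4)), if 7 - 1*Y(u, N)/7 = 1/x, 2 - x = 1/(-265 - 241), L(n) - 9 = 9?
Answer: -46095/1013 ≈ -45.503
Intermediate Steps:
L(n) = 18 (L(n) = 9 + 9 = 18)
x = 1013/506 (x = 2 - 1/(-265 - 241) = 2 - 1/(-506) = 2 - 1*(-1/506) = 2 + 1/506 = 1013/506 ≈ 2.0020)
Y(u, N) = 46095/1013 (Y(u, N) = 49 - 7/1013/506 = 49 - 7*506/1013 = 49 - 3542/1013 = 46095/1013)
-Y(111, L(-4)) = -1*46095/1013 = -46095/1013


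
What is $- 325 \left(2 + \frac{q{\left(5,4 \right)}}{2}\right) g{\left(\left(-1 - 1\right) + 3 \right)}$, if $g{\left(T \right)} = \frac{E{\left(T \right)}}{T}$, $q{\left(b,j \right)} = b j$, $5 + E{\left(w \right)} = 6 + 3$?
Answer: $-15600$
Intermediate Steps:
$E{\left(w \right)} = 4$ ($E{\left(w \right)} = -5 + \left(6 + 3\right) = -5 + 9 = 4$)
$g{\left(T \right)} = \frac{4}{T}$
$- 325 \left(2 + \frac{q{\left(5,4 \right)}}{2}\right) g{\left(\left(-1 - 1\right) + 3 \right)} = - 325 \left(2 + \frac{5 \cdot 4}{2}\right) \frac{4}{\left(-1 - 1\right) + 3} = - 325 \left(2 + 20 \cdot \frac{1}{2}\right) \frac{4}{-2 + 3} = - 325 \left(2 + 10\right) \frac{4}{1} = - 325 \cdot 12 \cdot 4 \cdot 1 = - 325 \cdot 12 \cdot 4 = \left(-325\right) 48 = -15600$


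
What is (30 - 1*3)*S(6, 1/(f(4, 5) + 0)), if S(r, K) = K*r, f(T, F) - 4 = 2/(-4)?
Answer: 324/7 ≈ 46.286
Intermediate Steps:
f(T, F) = 7/2 (f(T, F) = 4 + 2/(-4) = 4 + 2*(-1/4) = 4 - 1/2 = 7/2)
(30 - 1*3)*S(6, 1/(f(4, 5) + 0)) = (30 - 1*3)*(6/(7/2 + 0)) = (30 - 3)*(6/(7/2)) = 27*((2/7)*6) = 27*(12/7) = 324/7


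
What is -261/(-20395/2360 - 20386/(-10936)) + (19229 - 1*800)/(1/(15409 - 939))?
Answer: 1166196114604434/4373219 ≈ 2.6667e+8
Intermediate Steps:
-261/(-20395/2360 - 20386/(-10936)) + (19229 - 1*800)/(1/(15409 - 939)) = -261/(-20395*1/2360 - 20386*(-1/10936)) + (19229 - 800)/(1/14470) = -261/(-4079/472 + 10193/5468) + 18429/(1/14470) = -261/(-4373219/645224) + 18429*14470 = -261*(-645224/4373219) + 266667630 = 168403464/4373219 + 266667630 = 1166196114604434/4373219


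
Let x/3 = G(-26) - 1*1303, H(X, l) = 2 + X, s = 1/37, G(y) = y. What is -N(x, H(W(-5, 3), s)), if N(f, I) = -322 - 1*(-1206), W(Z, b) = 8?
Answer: -884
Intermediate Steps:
s = 1/37 ≈ 0.027027
x = -3987 (x = 3*(-26 - 1*1303) = 3*(-26 - 1303) = 3*(-1329) = -3987)
N(f, I) = 884 (N(f, I) = -322 + 1206 = 884)
-N(x, H(W(-5, 3), s)) = -1*884 = -884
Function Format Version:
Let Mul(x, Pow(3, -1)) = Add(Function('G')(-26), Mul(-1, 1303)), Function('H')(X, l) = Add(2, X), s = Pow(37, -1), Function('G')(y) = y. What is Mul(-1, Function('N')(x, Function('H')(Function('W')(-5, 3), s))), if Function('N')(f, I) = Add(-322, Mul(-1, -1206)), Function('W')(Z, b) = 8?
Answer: -884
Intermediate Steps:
s = Rational(1, 37) ≈ 0.027027
x = -3987 (x = Mul(3, Add(-26, Mul(-1, 1303))) = Mul(3, Add(-26, -1303)) = Mul(3, -1329) = -3987)
Function('N')(f, I) = 884 (Function('N')(f, I) = Add(-322, 1206) = 884)
Mul(-1, Function('N')(x, Function('H')(Function('W')(-5, 3), s))) = Mul(-1, 884) = -884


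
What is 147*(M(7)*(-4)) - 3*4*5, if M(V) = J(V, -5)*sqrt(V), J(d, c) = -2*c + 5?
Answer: -60 - 8820*sqrt(7) ≈ -23396.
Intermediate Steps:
J(d, c) = 5 - 2*c
M(V) = 15*sqrt(V) (M(V) = (5 - 2*(-5))*sqrt(V) = (5 + 10)*sqrt(V) = 15*sqrt(V))
147*(M(7)*(-4)) - 3*4*5 = 147*((15*sqrt(7))*(-4)) - 3*4*5 = 147*(-60*sqrt(7)) - 12*5 = -8820*sqrt(7) - 60 = -60 - 8820*sqrt(7)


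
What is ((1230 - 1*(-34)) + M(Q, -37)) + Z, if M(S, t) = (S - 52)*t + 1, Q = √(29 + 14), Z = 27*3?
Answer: 3270 - 37*√43 ≈ 3027.4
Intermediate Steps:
Z = 81
Q = √43 ≈ 6.5574
M(S, t) = 1 + t*(-52 + S) (M(S, t) = (-52 + S)*t + 1 = t*(-52 + S) + 1 = 1 + t*(-52 + S))
((1230 - 1*(-34)) + M(Q, -37)) + Z = ((1230 - 1*(-34)) + (1 - 52*(-37) + √43*(-37))) + 81 = ((1230 + 34) + (1 + 1924 - 37*√43)) + 81 = (1264 + (1925 - 37*√43)) + 81 = (3189 - 37*√43) + 81 = 3270 - 37*√43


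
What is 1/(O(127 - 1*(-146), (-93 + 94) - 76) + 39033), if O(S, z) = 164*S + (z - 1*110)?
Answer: 1/83620 ≈ 1.1959e-5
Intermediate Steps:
O(S, z) = -110 + z + 164*S (O(S, z) = 164*S + (z - 110) = 164*S + (-110 + z) = -110 + z + 164*S)
1/(O(127 - 1*(-146), (-93 + 94) - 76) + 39033) = 1/((-110 + ((-93 + 94) - 76) + 164*(127 - 1*(-146))) + 39033) = 1/((-110 + (1 - 76) + 164*(127 + 146)) + 39033) = 1/((-110 - 75 + 164*273) + 39033) = 1/((-110 - 75 + 44772) + 39033) = 1/(44587 + 39033) = 1/83620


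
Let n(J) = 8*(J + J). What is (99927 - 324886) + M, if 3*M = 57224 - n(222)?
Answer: -621205/3 ≈ -2.0707e+5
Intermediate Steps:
n(J) = 16*J (n(J) = 8*(2*J) = 16*J)
M = 53672/3 (M = (57224 - 16*222)/3 = (57224 - 1*3552)/3 = (57224 - 3552)/3 = (1/3)*53672 = 53672/3 ≈ 17891.)
(99927 - 324886) + M = (99927 - 324886) + 53672/3 = -224959 + 53672/3 = -621205/3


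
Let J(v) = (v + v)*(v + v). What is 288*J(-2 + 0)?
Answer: 4608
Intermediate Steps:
J(v) = 4*v**2 (J(v) = (2*v)*(2*v) = 4*v**2)
288*J(-2 + 0) = 288*(4*(-2 + 0)**2) = 288*(4*(-2)**2) = 288*(4*4) = 288*16 = 4608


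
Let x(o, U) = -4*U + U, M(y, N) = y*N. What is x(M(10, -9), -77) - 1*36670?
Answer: -36439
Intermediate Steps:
M(y, N) = N*y
x(o, U) = -3*U
x(M(10, -9), -77) - 1*36670 = -3*(-77) - 1*36670 = 231 - 36670 = -36439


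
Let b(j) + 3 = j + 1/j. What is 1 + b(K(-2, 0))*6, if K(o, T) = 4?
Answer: 17/2 ≈ 8.5000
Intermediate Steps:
b(j) = -3 + j + 1/j (b(j) = -3 + (j + 1/j) = -3 + j + 1/j)
1 + b(K(-2, 0))*6 = 1 + (-3 + 4 + 1/4)*6 = 1 + (-3 + 4 + ¼)*6 = 1 + (5/4)*6 = 1 + 15/2 = 17/2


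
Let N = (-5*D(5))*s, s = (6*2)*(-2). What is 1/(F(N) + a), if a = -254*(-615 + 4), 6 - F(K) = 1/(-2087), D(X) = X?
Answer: 2087/323902401 ≈ 6.4433e-6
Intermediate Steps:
s = -24 (s = 12*(-2) = -24)
N = 600 (N = -5*5*(-24) = -25*(-24) = 600)
F(K) = 12523/2087 (F(K) = 6 - 1/(-2087) = 6 - 1*(-1/2087) = 6 + 1/2087 = 12523/2087)
a = 155194 (a = -254*(-611) = 155194)
1/(F(N) + a) = 1/(12523/2087 + 155194) = 1/(323902401/2087) = 2087/323902401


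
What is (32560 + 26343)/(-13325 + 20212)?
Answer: 58903/6887 ≈ 8.5528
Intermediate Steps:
(32560 + 26343)/(-13325 + 20212) = 58903/6887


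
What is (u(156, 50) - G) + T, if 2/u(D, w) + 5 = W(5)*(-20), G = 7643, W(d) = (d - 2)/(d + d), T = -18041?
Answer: -282526/11 ≈ -25684.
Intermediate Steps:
W(d) = (-2 + d)/(2*d) (W(d) = (-2 + d)/((2*d)) = (-2 + d)*(1/(2*d)) = (-2 + d)/(2*d))
u(D, w) = -2/11 (u(D, w) = 2/(-5 + ((1/2)*(-2 + 5)/5)*(-20)) = 2/(-5 + ((1/2)*(1/5)*3)*(-20)) = 2/(-5 + (3/10)*(-20)) = 2/(-5 - 6) = 2/(-11) = 2*(-1/11) = -2/11)
(u(156, 50) - G) + T = (-2/11 - 1*7643) - 18041 = (-2/11 - 7643) - 18041 = -84075/11 - 18041 = -282526/11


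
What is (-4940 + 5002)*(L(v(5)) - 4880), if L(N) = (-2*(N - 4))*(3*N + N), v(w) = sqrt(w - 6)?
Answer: -302064 + 1984*I ≈ -3.0206e+5 + 1984.0*I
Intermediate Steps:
v(w) = sqrt(-6 + w)
L(N) = 4*N*(8 - 2*N) (L(N) = (-2*(-4 + N))*(4*N) = (8 - 2*N)*(4*N) = 4*N*(8 - 2*N))
(-4940 + 5002)*(L(v(5)) - 4880) = (-4940 + 5002)*(8*sqrt(-6 + 5)*(4 - sqrt(-6 + 5)) - 4880) = 62*(8*sqrt(-1)*(4 - sqrt(-1)) - 4880) = 62*(8*I*(4 - I) - 4880) = 62*(-4880 + 8*I*(4 - I)) = -302560 + 496*I*(4 - I)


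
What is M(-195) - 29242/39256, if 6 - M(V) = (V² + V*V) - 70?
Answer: -1491232293/19628 ≈ -75975.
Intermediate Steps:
M(V) = 76 - 2*V² (M(V) = 6 - ((V² + V*V) - 70) = 6 - ((V² + V²) - 70) = 6 - (2*V² - 70) = 6 - (-70 + 2*V²) = 6 + (70 - 2*V²) = 76 - 2*V²)
M(-195) - 29242/39256 = (76 - 2*(-195)²) - 29242/39256 = (76 - 2*38025) - 29242/39256 = (76 - 76050) - 1*14621/19628 = -75974 - 14621/19628 = -1491232293/19628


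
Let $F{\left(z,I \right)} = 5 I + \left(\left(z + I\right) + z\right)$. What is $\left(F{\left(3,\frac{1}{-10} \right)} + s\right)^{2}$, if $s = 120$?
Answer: $\frac{393129}{25} \approx 15725.0$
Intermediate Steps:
$F{\left(z,I \right)} = 2 z + 6 I$ ($F{\left(z,I \right)} = 5 I + \left(\left(I + z\right) + z\right) = 5 I + \left(I + 2 z\right) = 2 z + 6 I$)
$\left(F{\left(3,\frac{1}{-10} \right)} + s\right)^{2} = \left(\left(2 \cdot 3 + \frac{6}{-10}\right) + 120\right)^{2} = \left(\left(6 + 6 \left(- \frac{1}{10}\right)\right) + 120\right)^{2} = \left(\left(6 - \frac{3}{5}\right) + 120\right)^{2} = \left(\frac{27}{5} + 120\right)^{2} = \left(\frac{627}{5}\right)^{2} = \frac{393129}{25}$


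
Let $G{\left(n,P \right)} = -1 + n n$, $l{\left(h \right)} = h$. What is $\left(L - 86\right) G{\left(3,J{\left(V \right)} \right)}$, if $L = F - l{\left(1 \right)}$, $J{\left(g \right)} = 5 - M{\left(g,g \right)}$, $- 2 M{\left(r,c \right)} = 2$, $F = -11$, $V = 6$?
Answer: $-784$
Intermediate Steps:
$M{\left(r,c \right)} = -1$ ($M{\left(r,c \right)} = \left(- \frac{1}{2}\right) 2 = -1$)
$J{\left(g \right)} = 6$ ($J{\left(g \right)} = 5 - -1 = 5 + 1 = 6$)
$G{\left(n,P \right)} = -1 + n^{2}$
$L = -12$ ($L = -11 - 1 = -12$)
$\left(L - 86\right) G{\left(3,J{\left(V \right)} \right)} = \left(-12 - 86\right) \left(-1 + 3^{2}\right) = - 98 \left(-1 + 9\right) = \left(-98\right) 8 = -784$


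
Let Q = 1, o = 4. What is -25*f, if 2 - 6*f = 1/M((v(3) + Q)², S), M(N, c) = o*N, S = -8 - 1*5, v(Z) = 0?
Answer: -175/24 ≈ -7.2917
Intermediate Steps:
S = -13 (S = -8 - 5 = -13)
M(N, c) = 4*N
f = 7/24 (f = ⅓ - 1/(4*(0 + 1)²)/6 = ⅓ - 1/(6*(4*1²)) = ⅓ - 1/(6*(4*1)) = ⅓ - ⅙/4 = ⅓ - ⅙*¼ = ⅓ - 1/24 = 7/24 ≈ 0.29167)
-25*f = -25*7/24 = -175/24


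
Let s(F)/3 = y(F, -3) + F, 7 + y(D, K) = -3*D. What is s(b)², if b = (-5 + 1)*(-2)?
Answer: 4761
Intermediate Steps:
y(D, K) = -7 - 3*D
b = 8 (b = -4*(-2) = 8)
s(F) = -21 - 6*F (s(F) = 3*((-7 - 3*F) + F) = 3*(-7 - 2*F) = -21 - 6*F)
s(b)² = (-21 - 6*8)² = (-21 - 48)² = (-69)² = 4761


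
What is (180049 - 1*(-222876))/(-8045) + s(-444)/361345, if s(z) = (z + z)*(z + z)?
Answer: -27850219529/581404105 ≈ -47.902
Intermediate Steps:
s(z) = 4*z² (s(z) = (2*z)*(2*z) = 4*z²)
(180049 - 1*(-222876))/(-8045) + s(-444)/361345 = (180049 - 1*(-222876))/(-8045) + (4*(-444)²)/361345 = (180049 + 222876)*(-1/8045) + (4*197136)*(1/361345) = 402925*(-1/8045) + 788544*(1/361345) = -80585/1609 + 788544/361345 = -27850219529/581404105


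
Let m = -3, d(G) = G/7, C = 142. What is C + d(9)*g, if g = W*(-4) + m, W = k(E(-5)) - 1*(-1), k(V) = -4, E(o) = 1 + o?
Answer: 1075/7 ≈ 153.57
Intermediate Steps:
d(G) = G/7 (d(G) = G*(⅐) = G/7)
W = -3 (W = -4 - 1*(-1) = -4 + 1 = -3)
g = 9 (g = -3*(-4) - 3 = 12 - 3 = 9)
C + d(9)*g = 142 + ((⅐)*9)*9 = 142 + (9/7)*9 = 142 + 81/7 = 1075/7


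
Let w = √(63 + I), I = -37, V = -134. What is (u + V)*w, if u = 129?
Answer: -5*√26 ≈ -25.495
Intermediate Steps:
w = √26 (w = √(63 - 37) = √26 ≈ 5.0990)
(u + V)*w = (129 - 134)*√26 = -5*√26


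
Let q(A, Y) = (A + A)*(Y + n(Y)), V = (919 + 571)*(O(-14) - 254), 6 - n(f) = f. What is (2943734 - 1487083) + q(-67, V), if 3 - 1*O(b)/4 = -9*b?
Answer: 1455847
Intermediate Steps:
O(b) = 12 + 36*b (O(b) = 12 - (-36)*b = 12 + 36*b)
n(f) = 6 - f
V = -1111540 (V = (919 + 571)*((12 + 36*(-14)) - 254) = 1490*((12 - 504) - 254) = 1490*(-492 - 254) = 1490*(-746) = -1111540)
q(A, Y) = 12*A (q(A, Y) = (A + A)*(Y + (6 - Y)) = (2*A)*6 = 12*A)
(2943734 - 1487083) + q(-67, V) = (2943734 - 1487083) + 12*(-67) = 1456651 - 804 = 1455847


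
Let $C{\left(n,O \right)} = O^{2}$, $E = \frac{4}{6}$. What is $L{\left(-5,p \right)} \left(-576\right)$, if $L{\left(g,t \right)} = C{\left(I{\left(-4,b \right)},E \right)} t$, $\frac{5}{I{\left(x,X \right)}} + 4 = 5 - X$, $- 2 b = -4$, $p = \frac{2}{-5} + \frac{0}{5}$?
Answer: $\frac{512}{5} \approx 102.4$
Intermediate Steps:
$p = - \frac{2}{5}$ ($p = 2 \left(- \frac{1}{5}\right) + 0 \cdot \frac{1}{5} = - \frac{2}{5} + 0 = - \frac{2}{5} \approx -0.4$)
$b = 2$ ($b = \left(- \frac{1}{2}\right) \left(-4\right) = 2$)
$E = \frac{2}{3}$ ($E = 4 \cdot \frac{1}{6} = \frac{2}{3} \approx 0.66667$)
$I{\left(x,X \right)} = \frac{5}{1 - X}$ ($I{\left(x,X \right)} = \frac{5}{-4 - \left(-5 + X\right)} = \frac{5}{1 - X}$)
$L{\left(g,t \right)} = \frac{4 t}{9}$ ($L{\left(g,t \right)} = \left(\frac{2}{3}\right)^{2} t = \frac{4 t}{9}$)
$L{\left(-5,p \right)} \left(-576\right) = \frac{4}{9} \left(- \frac{2}{5}\right) \left(-576\right) = \left(- \frac{8}{45}\right) \left(-576\right) = \frac{512}{5}$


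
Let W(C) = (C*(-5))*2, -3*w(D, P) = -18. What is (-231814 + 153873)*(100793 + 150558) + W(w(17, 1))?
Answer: -19590548351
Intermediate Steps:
w(D, P) = 6 (w(D, P) = -1/3*(-18) = 6)
W(C) = -10*C (W(C) = -5*C*2 = -10*C)
(-231814 + 153873)*(100793 + 150558) + W(w(17, 1)) = (-231814 + 153873)*(100793 + 150558) - 10*6 = -77941*251351 - 60 = -19590548291 - 60 = -19590548351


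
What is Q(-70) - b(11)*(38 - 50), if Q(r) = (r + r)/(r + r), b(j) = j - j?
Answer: 1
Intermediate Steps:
b(j) = 0
Q(r) = 1 (Q(r) = (2*r)/((2*r)) = (2*r)*(1/(2*r)) = 1)
Q(-70) - b(11)*(38 - 50) = 1 - 0*(38 - 50) = 1 - 0*(-12) = 1 - 1*0 = 1 + 0 = 1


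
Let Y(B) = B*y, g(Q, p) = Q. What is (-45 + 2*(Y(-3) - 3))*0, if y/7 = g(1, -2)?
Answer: 0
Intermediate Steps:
y = 7 (y = 7*1 = 7)
Y(B) = 7*B (Y(B) = B*7 = 7*B)
(-45 + 2*(Y(-3) - 3))*0 = (-45 + 2*(7*(-3) - 3))*0 = (-45 + 2*(-21 - 3))*0 = (-45 + 2*(-24))*0 = (-45 - 48)*0 = -93*0 = 0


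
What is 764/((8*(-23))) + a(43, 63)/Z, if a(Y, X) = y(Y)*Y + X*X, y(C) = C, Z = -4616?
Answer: -287321/53084 ≈ -5.4126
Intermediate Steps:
a(Y, X) = X**2 + Y**2 (a(Y, X) = Y*Y + X*X = Y**2 + X**2 = X**2 + Y**2)
764/((8*(-23))) + a(43, 63)/Z = 764/((8*(-23))) + (63**2 + 43**2)/(-4616) = 764/(-184) + (3969 + 1849)*(-1/4616) = 764*(-1/184) + 5818*(-1/4616) = -191/46 - 2909/2308 = -287321/53084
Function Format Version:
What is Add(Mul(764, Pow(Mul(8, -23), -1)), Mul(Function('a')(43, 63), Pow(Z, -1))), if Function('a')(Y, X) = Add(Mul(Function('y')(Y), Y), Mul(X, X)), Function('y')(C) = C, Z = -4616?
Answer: Rational(-287321, 53084) ≈ -5.4126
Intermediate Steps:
Function('a')(Y, X) = Add(Pow(X, 2), Pow(Y, 2)) (Function('a')(Y, X) = Add(Mul(Y, Y), Mul(X, X)) = Add(Pow(Y, 2), Pow(X, 2)) = Add(Pow(X, 2), Pow(Y, 2)))
Add(Mul(764, Pow(Mul(8, -23), -1)), Mul(Function('a')(43, 63), Pow(Z, -1))) = Add(Mul(764, Pow(Mul(8, -23), -1)), Mul(Add(Pow(63, 2), Pow(43, 2)), Pow(-4616, -1))) = Add(Mul(764, Pow(-184, -1)), Mul(Add(3969, 1849), Rational(-1, 4616))) = Add(Mul(764, Rational(-1, 184)), Mul(5818, Rational(-1, 4616))) = Add(Rational(-191, 46), Rational(-2909, 2308)) = Rational(-287321, 53084)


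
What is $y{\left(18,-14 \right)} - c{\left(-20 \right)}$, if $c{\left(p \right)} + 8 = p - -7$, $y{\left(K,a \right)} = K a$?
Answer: $-231$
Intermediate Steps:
$c{\left(p \right)} = -1 + p$ ($c{\left(p \right)} = -8 + \left(p - -7\right) = -8 + \left(p + 7\right) = -8 + \left(7 + p\right) = -1 + p$)
$y{\left(18,-14 \right)} - c{\left(-20 \right)} = 18 \left(-14\right) - \left(-1 - 20\right) = -252 - -21 = -252 + 21 = -231$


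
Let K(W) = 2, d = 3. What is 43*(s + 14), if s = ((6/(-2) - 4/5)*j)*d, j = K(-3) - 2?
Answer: 602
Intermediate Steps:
j = 0 (j = 2 - 2 = 0)
s = 0 (s = ((6/(-2) - 4/5)*0)*3 = ((6*(-½) - 4*⅕)*0)*3 = ((-3 - ⅘)*0)*3 = -19/5*0*3 = 0*3 = 0)
43*(s + 14) = 43*(0 + 14) = 43*14 = 602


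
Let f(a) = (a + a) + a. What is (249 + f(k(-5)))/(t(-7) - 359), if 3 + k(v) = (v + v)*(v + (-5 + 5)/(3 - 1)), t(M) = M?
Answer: -65/61 ≈ -1.0656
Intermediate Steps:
k(v) = -3 + 2*v² (k(v) = -3 + (v + v)*(v + (-5 + 5)/(3 - 1)) = -3 + (2*v)*(v + 0/2) = -3 + (2*v)*(v + 0*(½)) = -3 + (2*v)*(v + 0) = -3 + (2*v)*v = -3 + 2*v²)
f(a) = 3*a (f(a) = 2*a + a = 3*a)
(249 + f(k(-5)))/(t(-7) - 359) = (249 + 3*(-3 + 2*(-5)²))/(-7 - 359) = (249 + 3*(-3 + 2*25))/(-366) = (249 + 3*(-3 + 50))*(-1/366) = (249 + 3*47)*(-1/366) = (249 + 141)*(-1/366) = 390*(-1/366) = -65/61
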